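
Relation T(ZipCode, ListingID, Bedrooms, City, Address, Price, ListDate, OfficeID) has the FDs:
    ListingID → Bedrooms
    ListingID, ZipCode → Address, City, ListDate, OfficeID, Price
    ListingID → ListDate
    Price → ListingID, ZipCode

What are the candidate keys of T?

{ListingID, ZipCode}, {Price}

{Price} is a candidate key since {Price}⁺ = {Address, Bedrooms, City, ListDate, ListingID, OfficeID, Price, ZipCode} covers every attribute.
{ListingID, ZipCode} is a candidate key since {ListingID, ZipCode}⁺ = {Address, Bedrooms, City, ListDate, ListingID, OfficeID, Price, ZipCode} covers every attribute.
These are minimal and exhaustive — every other superkey contains one of them.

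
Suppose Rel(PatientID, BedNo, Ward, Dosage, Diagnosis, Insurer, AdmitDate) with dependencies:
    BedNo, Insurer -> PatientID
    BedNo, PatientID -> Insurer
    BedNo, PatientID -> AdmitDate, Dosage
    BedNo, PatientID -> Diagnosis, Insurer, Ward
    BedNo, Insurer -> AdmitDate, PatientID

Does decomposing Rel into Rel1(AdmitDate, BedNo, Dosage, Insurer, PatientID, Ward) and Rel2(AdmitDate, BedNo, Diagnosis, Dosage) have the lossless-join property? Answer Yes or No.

No

Rel1 ∩ Rel2 = {AdmitDate, BedNo, Dosage}; its closure under F is {AdmitDate, BedNo, Dosage}.
The closure covers neither Rel1 nor Rel2 entirely; the join is not lossless.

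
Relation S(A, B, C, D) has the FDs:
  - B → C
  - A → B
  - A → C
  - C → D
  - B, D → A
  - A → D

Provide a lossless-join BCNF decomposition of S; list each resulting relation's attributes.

Candidate keys of the original relation: {A}, {B}.
{A, B, C, D}: {C} determines {C, D} here but is not a superkey — split on C → D, giving {C, D} and {A, B, C}.
{C, D} has no BCNF violation.
{A, B, C} has no BCNF violation.

{A, B, C}; {C, D}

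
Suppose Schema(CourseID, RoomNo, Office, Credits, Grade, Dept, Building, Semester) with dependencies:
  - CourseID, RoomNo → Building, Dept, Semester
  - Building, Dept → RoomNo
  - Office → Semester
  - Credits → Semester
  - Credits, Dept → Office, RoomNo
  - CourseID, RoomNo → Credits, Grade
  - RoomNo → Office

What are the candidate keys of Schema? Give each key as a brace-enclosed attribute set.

{Building, CourseID, Dept}, {CourseID, Credits, Dept}, {CourseID, RoomNo}

{CourseID} never appears on the right of any FD, so every key must include it.
{CourseID, RoomNo}⁺ = {Building, CourseID, Credits, Dept, Grade, Office, RoomNo, Semester} — all of the relation — so {CourseID, RoomNo} is a candidate key.
{Building, CourseID, Dept}⁺ = {Building, CourseID, Credits, Dept, Grade, Office, RoomNo, Semester} — all of the relation — so {Building, CourseID, Dept} is a candidate key.
{CourseID, Credits, Dept}⁺ = {Building, CourseID, Credits, Dept, Grade, Office, RoomNo, Semester} — all of the relation — so {CourseID, Credits, Dept} is a candidate key.
These are minimal and exhaustive — every other superkey contains one of them.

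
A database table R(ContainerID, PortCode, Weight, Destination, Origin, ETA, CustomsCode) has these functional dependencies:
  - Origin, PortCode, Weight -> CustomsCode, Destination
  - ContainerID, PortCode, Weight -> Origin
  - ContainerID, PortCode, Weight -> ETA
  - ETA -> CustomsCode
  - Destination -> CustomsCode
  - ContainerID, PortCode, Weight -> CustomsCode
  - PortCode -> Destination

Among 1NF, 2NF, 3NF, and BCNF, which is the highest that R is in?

Candidate key: {ContainerID, PortCode, Weight}. Prime attributes: {ContainerID, PortCode, Weight}.
Origin, PortCode, Weight -> CustomsCode, Destination: {Origin, PortCode, Weight}⁺ = {CustomsCode, Destination, Origin, PortCode, Weight}, which is not all of the attributes, so the left side is not a superkey — BCNF is violated.
Origin, PortCode, Weight -> CustomsCode, Destination has non-prime {CustomsCode, Destination} on the right and a non-superkey on the left, so 3NF fails.
The proper key subset {PortCode} of {ContainerID, PortCode, Weight} determines non-prime {CustomsCode, Destination}, so the relation is not even in 2NF.

1NF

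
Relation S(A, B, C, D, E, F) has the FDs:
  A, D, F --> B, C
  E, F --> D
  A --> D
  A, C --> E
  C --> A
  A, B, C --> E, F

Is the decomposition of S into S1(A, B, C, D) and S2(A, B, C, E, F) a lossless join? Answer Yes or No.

Yes

Common attributes: {A, B, C}; their closure is {A, B, C, D, E, F}.
S1 is contained in that closure, so S1 ∩ S2 --> S1 holds and the join is lossless.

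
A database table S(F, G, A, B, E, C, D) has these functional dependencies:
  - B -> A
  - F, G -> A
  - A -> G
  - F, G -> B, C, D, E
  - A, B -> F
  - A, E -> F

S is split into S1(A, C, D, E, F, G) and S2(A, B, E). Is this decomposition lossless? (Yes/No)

Common attributes: {A, E}; their closure is {A, B, C, D, E, F, G}.
This includes all of S1, so the common attributes are a superkey of S1 — the join is lossless.

Yes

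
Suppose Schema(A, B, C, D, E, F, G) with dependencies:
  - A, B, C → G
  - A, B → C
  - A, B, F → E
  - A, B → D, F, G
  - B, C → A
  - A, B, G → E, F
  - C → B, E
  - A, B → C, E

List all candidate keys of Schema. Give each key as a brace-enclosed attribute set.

{C}⁺ = {A, B, C, D, E, F, G}, which is every attribute, so {C} is a candidate key.
{A, B}⁺ = {A, B, C, D, E, F, G}, which is every attribute, so {A, B} is a candidate key.
These are minimal and exhaustive — every other superkey contains one of them.

{A, B}, {C}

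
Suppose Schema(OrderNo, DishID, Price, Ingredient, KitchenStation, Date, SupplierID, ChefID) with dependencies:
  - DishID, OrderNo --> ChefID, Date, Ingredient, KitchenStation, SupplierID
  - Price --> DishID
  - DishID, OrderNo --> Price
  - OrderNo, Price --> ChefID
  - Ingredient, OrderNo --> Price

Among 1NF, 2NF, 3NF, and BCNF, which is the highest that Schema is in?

Candidate keys: {DishID, OrderNo}, {Ingredient, OrderNo}, {OrderNo, Price}. Prime attributes: {DishID, Ingredient, OrderNo, Price}.
For Price --> DishID we have {Price}⁺ = {DishID, Price}; {Price} is not a superkey, so BCNF fails.
Since {DishID} ⊆ prime attributes and every other non-superkey FD also has a prime right side, the schema is in 3NF.

3NF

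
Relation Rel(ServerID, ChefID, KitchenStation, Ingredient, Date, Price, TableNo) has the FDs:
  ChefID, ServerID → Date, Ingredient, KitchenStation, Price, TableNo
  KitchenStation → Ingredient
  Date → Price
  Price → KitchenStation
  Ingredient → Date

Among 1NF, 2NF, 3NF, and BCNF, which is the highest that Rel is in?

Candidate key: {ChefID, ServerID}. Prime attributes: {ChefID, ServerID}.
KitchenStation → Ingredient breaks BCNF: {KitchenStation}⁺ = {Date, Ingredient, KitchenStation, Price}, so {KitchenStation} is not a superkey.
KitchenStation → Ingredient determines the non-prime attribute {Ingredient} from a non-superkey — 3NF is violated.
No proper subset of a key has a non-prime attribute in its closure, so there is no partial dependency; 2NF holds.

2NF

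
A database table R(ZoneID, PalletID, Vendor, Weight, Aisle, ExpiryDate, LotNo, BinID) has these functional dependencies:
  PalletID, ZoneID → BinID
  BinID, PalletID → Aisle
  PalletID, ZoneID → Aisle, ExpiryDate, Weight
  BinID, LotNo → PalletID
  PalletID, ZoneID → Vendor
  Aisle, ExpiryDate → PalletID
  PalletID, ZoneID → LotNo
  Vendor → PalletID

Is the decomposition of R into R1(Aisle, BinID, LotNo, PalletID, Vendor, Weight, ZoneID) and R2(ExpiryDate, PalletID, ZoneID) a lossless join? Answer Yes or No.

Yes

R1 ∩ R2 = {PalletID, ZoneID}; its closure under F is {Aisle, BinID, ExpiryDate, LotNo, PalletID, Vendor, Weight, ZoneID}.
This includes all of R1, so the common attributes are a superkey of R1 — the join is lossless.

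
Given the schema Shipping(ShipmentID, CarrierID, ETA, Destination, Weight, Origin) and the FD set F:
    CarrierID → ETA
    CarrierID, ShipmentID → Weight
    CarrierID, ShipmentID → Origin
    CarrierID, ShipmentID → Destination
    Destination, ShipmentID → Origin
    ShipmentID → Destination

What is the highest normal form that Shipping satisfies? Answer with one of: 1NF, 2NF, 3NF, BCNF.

Candidate key: {CarrierID, ShipmentID}. Prime attributes: {CarrierID, ShipmentID}.
For CarrierID → ETA we have {CarrierID}⁺ = {CarrierID, ETA}; {CarrierID} is not a superkey, so BCNF fails.
CarrierID → ETA determines the non-prime attribute {ETA} from a non-superkey — 3NF is violated.
{CarrierID} is a proper subset of the key {CarrierID, ShipmentID}, and {CarrierID}⁺ contains the non-prime attribute {ETA} — a partial dependency, so 2NF is violated.

1NF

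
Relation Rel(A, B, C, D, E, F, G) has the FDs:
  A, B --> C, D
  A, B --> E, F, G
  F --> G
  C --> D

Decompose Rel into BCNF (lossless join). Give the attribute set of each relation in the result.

Candidate key of the original relation: {A, B}.
{A, B, C, D, E, F, G}: {F} determines {F, G} here but is not a superkey — split on F --> G, giving {F, G} and {A, B, C, D, E, F}.
{F, G} is in BCNF.
{A, B, C, D, E, F}: {C} determines {C, D} here but is not a superkey — split on C --> D, giving {C, D} and {A, B, C, E, F}.
{C, D} is in BCNF.
{A, B, C, E, F} is in BCNF.

{A, B, C, E, F}; {C, D}; {F, G}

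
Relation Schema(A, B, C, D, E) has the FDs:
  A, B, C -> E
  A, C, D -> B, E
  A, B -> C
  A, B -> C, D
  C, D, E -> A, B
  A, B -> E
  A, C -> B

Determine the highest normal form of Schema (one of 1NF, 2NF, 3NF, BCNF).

BCNF

Candidate keys: {A, B}, {A, C}, {C, D, E}. Prime attributes: {A, B, C, D, E}.
Every FD has a superkey on the left, so the relation is in BCNF.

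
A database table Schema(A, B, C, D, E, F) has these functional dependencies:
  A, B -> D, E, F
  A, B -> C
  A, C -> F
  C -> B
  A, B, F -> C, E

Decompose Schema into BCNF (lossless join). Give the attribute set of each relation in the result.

Candidate keys of the original relation: {A, B}, {A, C}.
Within {A, B, C, D, E, F}: {C}⁺ ∩ {A, B, C, D, E, F} = {B, C}, not the whole set, so C -> B violates BCNF; decompose into {B, C} and {A, C, D, E, F}.
{B, C}: every determinant is a superkey — BCNF.
{A, C, D, E, F}: every determinant is a superkey — BCNF.

{A, C, D, E, F}; {B, C}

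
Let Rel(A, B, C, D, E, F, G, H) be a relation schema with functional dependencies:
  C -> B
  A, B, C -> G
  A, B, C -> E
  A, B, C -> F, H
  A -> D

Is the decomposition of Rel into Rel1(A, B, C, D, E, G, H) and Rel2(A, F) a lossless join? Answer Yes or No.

No

The shared attributes are {A} and {A}⁺ = {A, D}.
Rel1 ⊄ {A, D} and Rel2 ⊄ {A, D}, so the split is lossy.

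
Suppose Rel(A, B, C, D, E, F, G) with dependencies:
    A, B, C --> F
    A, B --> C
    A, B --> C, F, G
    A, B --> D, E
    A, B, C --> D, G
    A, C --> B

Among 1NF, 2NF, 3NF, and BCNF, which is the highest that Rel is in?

BCNF

Candidate keys: {A, B}, {A, C}. Prime attributes: {A, B, C}.
Each dependency's left side is a superkey — BCNF holds.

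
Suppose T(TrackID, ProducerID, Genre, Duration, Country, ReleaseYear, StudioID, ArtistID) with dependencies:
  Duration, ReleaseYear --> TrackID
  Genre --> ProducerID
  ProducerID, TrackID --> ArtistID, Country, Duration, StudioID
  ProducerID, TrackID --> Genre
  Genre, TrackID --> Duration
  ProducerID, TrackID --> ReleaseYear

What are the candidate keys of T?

{Duration, Genre, ReleaseYear}, {Duration, ProducerID, ReleaseYear}, {Genre, TrackID}, {ProducerID, TrackID}

{Genre, TrackID} is a candidate key since {Genre, TrackID}⁺ = {ArtistID, Country, Duration, Genre, ProducerID, ReleaseYear, StudioID, TrackID} covers every attribute.
{ProducerID, TrackID} is a candidate key since {ProducerID, TrackID}⁺ = {ArtistID, Country, Duration, Genre, ProducerID, ReleaseYear, StudioID, TrackID} covers every attribute.
{Duration, Genre, ReleaseYear} is a candidate key since {Duration, Genre, ReleaseYear}⁺ = {ArtistID, Country, Duration, Genre, ProducerID, ReleaseYear, StudioID, TrackID} covers every attribute.
{Duration, ProducerID, ReleaseYear} is a candidate key since {Duration, ProducerID, ReleaseYear}⁺ = {ArtistID, Country, Duration, Genre, ProducerID, ReleaseYear, StudioID, TrackID} covers every attribute.
These are minimal and exhaustive — every other superkey contains one of them.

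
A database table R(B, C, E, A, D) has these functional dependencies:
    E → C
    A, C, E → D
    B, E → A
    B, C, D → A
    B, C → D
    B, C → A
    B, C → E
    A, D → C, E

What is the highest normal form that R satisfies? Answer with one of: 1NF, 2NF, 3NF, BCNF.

3NF

Candidate keys: {A, B, D}, {B, C}, {B, E}. Prime attributes: {A, B, C, D, E}.
E → C breaks BCNF: {E}⁺ = {C, E}, so {E} is not a superkey.
But every attribute on its right side ({C}) is prime, and the same holds for every other non-superkey FD, so 3NF still holds.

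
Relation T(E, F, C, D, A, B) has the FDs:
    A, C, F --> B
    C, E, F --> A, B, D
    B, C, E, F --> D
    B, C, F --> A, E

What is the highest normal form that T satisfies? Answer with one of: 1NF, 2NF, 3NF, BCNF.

BCNF

Candidate keys: {A, C, F}, {B, C, F}, {C, E, F}. Prime attributes: {A, B, C, E, F}.
Each dependency's left side is a superkey — BCNF holds.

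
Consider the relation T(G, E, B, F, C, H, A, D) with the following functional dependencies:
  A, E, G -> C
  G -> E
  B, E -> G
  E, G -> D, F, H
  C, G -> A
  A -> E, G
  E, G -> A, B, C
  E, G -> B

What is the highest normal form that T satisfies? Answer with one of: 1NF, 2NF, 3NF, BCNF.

BCNF

Candidate keys: {A}, {B, E}, {G}. Prime attributes: {A, B, E, G}.
The left-hand side of every FD is a superkey, so BCNF is satisfied.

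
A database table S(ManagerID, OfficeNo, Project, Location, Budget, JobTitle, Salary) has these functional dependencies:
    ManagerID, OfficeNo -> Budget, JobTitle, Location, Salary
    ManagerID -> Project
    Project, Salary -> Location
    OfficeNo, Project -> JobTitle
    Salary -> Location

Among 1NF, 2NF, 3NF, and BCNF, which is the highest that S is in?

1NF

Candidate key: {ManagerID, OfficeNo}. Prime attributes: {ManagerID, OfficeNo}.
ManagerID -> Project: {ManagerID}⁺ = {ManagerID, Project}, which is not all of the attributes, so the left side is not a superkey — BCNF is violated.
ManagerID -> Project has non-prime {Project} on the right and a non-superkey on the left, so 3NF fails.
{ManagerID} is a proper subset of the key {ManagerID, OfficeNo}, and {ManagerID}⁺ contains the non-prime attribute {Project} — a partial dependency, so 2NF is violated.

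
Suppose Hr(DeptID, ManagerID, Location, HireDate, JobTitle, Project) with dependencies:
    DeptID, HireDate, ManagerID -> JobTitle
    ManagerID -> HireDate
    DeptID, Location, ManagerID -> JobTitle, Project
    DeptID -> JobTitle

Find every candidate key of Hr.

{DeptID, Location, ManagerID}

{DeptID, Location, ManagerID} never appear on the right of any FD, so every key must include all of them.
{DeptID, Location, ManagerID} is a candidate key since {DeptID, Location, ManagerID}⁺ = {DeptID, HireDate, JobTitle, Location, ManagerID, Project} covers every attribute.
No other minimal set has full closure, so this is the only candidate key.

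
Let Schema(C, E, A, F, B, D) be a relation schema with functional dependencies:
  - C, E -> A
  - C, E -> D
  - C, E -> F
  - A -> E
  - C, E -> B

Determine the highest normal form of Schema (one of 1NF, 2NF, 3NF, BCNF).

3NF

Candidate keys: {A, C}, {C, E}. Prime attributes: {A, C, E}.
A -> E: {A}⁺ = {A, E}, which is not all of the attributes, so the left side is not a superkey — BCNF is violated.
Since {E} ⊆ prime attributes and every other non-superkey FD also has a prime right side, the schema is in 3NF.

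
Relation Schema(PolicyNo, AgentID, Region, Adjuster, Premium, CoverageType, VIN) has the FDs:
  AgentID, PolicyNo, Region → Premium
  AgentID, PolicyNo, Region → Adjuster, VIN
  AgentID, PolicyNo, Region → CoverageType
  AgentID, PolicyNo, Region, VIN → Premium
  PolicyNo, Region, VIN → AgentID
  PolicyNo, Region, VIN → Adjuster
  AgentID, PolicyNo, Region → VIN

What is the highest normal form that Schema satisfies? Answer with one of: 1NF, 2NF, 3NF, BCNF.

BCNF

Candidate keys: {AgentID, PolicyNo, Region}, {PolicyNo, Region, VIN}. Prime attributes: {AgentID, PolicyNo, Region, VIN}.
The left-hand side of every FD is a superkey, so BCNF is satisfied.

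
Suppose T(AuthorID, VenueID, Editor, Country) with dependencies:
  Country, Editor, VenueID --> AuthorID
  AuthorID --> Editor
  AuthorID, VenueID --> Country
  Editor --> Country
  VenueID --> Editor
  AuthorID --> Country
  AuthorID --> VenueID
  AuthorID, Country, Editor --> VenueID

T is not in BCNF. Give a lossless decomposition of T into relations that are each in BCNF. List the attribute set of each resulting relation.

Candidate keys of the original relation: {AuthorID}, {VenueID}.
{AuthorID, Country, Editor, VenueID}: {Editor} determines {Country, Editor} here but is not a superkey — split on Editor --> Country, giving {Country, Editor} and {AuthorID, Editor, VenueID}.
{Country, Editor} is in BCNF.
{AuthorID, Editor, VenueID} is in BCNF.

{AuthorID, Editor, VenueID}; {Country, Editor}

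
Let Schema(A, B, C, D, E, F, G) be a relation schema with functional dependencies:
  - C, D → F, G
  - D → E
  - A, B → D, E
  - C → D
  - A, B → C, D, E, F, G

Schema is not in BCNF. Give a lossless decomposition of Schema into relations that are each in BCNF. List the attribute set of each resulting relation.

Candidate key of the original relation: {A, B}.
Within {A, B, C, D, E, F, G}: {C, D}⁺ ∩ {A, B, C, D, E, F, G} = {C, D, E, F, G}, not the whole set, so C, D → E, F, G violates BCNF; decompose into {C, D, E, F, G} and {A, B, C, D}.
Within {C, D, E, F, G}: {D}⁺ ∩ {C, D, E, F, G} = {D, E}, not the whole set, so D → E violates BCNF; decompose into {D, E} and {C, D, F, G}.
{D, E} is in BCNF.
{C, D, F, G} is in BCNF.
Within {A, B, C, D}: {C}⁺ ∩ {A, B, C, D} = {C, D}, not the whole set, so C → D violates BCNF; decompose into {C, D} and {A, B, C}.
{C, D} is in BCNF.
{A, B, C} is in BCNF.

{A, B, C}; {C, D, F, G}; {D, E}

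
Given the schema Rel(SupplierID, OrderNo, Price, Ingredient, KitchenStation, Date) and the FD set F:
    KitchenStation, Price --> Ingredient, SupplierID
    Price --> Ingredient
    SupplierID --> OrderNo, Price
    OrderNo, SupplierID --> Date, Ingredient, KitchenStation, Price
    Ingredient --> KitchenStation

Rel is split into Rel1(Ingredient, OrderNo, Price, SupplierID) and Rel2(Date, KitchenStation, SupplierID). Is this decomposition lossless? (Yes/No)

Yes

Common attributes: {SupplierID}; their closure is {Date, Ingredient, KitchenStation, OrderNo, Price, SupplierID}.
This includes all of Rel1, so the common attributes are a superkey of Rel1 — the join is lossless.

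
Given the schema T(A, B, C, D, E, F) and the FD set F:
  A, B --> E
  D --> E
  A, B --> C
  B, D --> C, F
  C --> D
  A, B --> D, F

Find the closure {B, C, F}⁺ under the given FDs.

{B, C, D, E, F}

Start with {B, C, F}.
C --> D applies; add {D} → now {B, C, D, F}.
D --> E applies; add {E} → now {B, C, D, E, F}.
No further FD applies.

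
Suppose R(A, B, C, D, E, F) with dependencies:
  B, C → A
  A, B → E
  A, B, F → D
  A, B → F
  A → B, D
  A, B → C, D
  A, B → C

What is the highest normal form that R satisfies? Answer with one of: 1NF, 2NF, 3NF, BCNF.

BCNF

Candidate keys: {A}, {B, C}. Prime attributes: {A, B, C}.
Each dependency's left side is a superkey — BCNF holds.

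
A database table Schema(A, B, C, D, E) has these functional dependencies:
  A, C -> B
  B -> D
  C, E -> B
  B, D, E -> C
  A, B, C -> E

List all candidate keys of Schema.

Attributes never on any right-hand side: {A} — every candidate key must contain it.
{A, C}⁺ = {A, B, C, D, E}, which is every attribute, so {A, C} is a candidate key.
{A, B, E}⁺ = {A, B, C, D, E}, which is every attribute, so {A, B, E} is a candidate key.
Any other superkey properly contains one of these, so there are no further candidate keys.

{A, B, E}, {A, C}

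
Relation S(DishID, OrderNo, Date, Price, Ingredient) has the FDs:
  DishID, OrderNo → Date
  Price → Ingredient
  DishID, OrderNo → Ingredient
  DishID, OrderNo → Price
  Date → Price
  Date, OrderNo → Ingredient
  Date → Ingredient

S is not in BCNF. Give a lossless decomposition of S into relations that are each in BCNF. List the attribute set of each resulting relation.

{Date, DishID, OrderNo}; {Date, Price}; {Ingredient, Price}

Candidate key of the original relation: {DishID, OrderNo}.
Within {Date, DishID, Ingredient, OrderNo, Price}: {Price}⁺ ∩ {Date, DishID, Ingredient, OrderNo, Price} = {Ingredient, Price}, not the whole set, so Price → Ingredient violates BCNF; decompose into {Ingredient, Price} and {Date, DishID, OrderNo, Price}.
{Ingredient, Price} is in BCNF.
Within {Date, DishID, OrderNo, Price}: {Date}⁺ ∩ {Date, DishID, OrderNo, Price} = {Date, Price}, not the whole set, so Date → Price violates BCNF; decompose into {Date, Price} and {Date, DishID, OrderNo}.
{Date, Price} is in BCNF.
{Date, DishID, OrderNo} is in BCNF.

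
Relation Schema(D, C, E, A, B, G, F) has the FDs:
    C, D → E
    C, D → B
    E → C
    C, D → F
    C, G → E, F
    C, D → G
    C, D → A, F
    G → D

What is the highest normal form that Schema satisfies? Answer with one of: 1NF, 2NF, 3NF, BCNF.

Candidate keys: {C, D}, {C, G}, {D, E}, {E, G}. Prime attributes: {C, D, E, G}.
E → C: {E}⁺ = {C, E}, which is not all of the attributes, so the left side is not a superkey — BCNF is violated.
But every attribute on its right side ({C}) is prime, and the same holds for every other non-superkey FD, so 3NF still holds.

3NF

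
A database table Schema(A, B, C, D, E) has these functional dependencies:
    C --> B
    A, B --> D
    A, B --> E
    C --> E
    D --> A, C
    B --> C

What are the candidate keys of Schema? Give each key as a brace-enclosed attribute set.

{A, B}, {A, C}, {D}

{D} is a candidate key since {D}⁺ = {A, B, C, D, E} covers every attribute.
{A, B} is a candidate key since {A, B}⁺ = {A, B, C, D, E} covers every attribute.
{A, C} is a candidate key since {A, C}⁺ = {A, B, C, D, E} covers every attribute.
No proper subset of any of these is a key, and no other minimal superkey exists.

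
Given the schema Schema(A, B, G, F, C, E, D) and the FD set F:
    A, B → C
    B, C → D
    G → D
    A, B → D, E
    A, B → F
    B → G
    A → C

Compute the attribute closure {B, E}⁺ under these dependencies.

Start with {B, E}.
B → G applies; add {G} → now {B, E, G}.
G → D applies; add {D} → now {B, D, E, G}.
No further FD applies.

{B, D, E, G}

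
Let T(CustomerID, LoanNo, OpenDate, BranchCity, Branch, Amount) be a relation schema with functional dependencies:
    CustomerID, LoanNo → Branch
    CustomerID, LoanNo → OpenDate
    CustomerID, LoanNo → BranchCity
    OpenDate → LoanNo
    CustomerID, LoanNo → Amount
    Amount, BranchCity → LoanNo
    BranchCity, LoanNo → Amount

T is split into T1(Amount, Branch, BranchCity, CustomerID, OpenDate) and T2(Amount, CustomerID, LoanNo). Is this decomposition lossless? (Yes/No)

The shared attributes are {Amount, CustomerID} and {Amount, CustomerID}⁺ = {Amount, CustomerID}.
Neither T1 nor T2 is contained in that closure, so the decomposition is lossy.

No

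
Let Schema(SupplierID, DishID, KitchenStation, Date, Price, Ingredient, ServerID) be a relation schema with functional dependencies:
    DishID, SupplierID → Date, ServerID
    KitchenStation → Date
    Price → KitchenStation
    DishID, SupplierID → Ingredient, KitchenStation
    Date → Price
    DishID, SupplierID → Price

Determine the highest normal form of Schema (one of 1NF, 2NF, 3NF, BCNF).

Candidate key: {DishID, SupplierID}. Prime attributes: {DishID, SupplierID}.
KitchenStation → Date breaks BCNF: {KitchenStation}⁺ = {Date, KitchenStation, Price}, so {KitchenStation} is not a superkey.
KitchenStation → Date has non-prime {Date} on the right and a non-superkey on the left, so 3NF fails.
No proper subset of a key has a non-prime attribute in its closure, so there is no partial dependency; 2NF holds.

2NF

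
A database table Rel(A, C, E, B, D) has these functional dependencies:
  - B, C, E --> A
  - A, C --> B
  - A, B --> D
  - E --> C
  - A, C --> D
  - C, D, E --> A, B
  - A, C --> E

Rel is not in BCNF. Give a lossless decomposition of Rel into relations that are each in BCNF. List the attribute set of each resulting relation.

Candidate keys of the original relation: {A, C}, {A, E}, {B, E}, {D, E}.
In {A, B, C, D, E}, {A, B} is not a superkey ({A, B}⁺ restricted to this set is {A, B, D}), so split on A, B --> D into {A, B, D} and {A, B, C, E}.
{A, B, D}: every determinant is a superkey — BCNF.
In {A, B, C, E}, {E} is not a superkey ({E}⁺ restricted to this set is {C, E}), so split on E --> C into {C, E} and {A, B, E}.
{C, E}: every determinant is a superkey — BCNF.
{A, B, E}: every determinant is a superkey — BCNF.

{A, B, D}; {A, B, E}; {C, E}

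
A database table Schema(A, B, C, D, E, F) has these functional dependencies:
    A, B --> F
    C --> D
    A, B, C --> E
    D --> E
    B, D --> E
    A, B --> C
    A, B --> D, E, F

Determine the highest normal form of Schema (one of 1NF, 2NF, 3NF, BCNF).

Candidate key: {A, B}. Prime attributes: {A, B}.
C --> D: {C}⁺ = {C, D, E}, which is not all of the attributes, so the left side is not a superkey — BCNF is violated.
Because {D} is non-prime and the left side of C --> D is not a superkey, the relation is not in 3NF.
Checking every proper subset of each key, none determines a non-prime attribute — 2NF is satisfied.

2NF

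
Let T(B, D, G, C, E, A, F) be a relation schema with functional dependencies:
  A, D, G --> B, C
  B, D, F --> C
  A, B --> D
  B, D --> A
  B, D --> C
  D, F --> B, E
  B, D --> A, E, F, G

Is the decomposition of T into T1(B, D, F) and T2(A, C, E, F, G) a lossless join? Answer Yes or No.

The shared attributes are {F} and {F}⁺ = {F}.
Neither T1 nor T2 is contained in that closure, so the decomposition is lossy.

No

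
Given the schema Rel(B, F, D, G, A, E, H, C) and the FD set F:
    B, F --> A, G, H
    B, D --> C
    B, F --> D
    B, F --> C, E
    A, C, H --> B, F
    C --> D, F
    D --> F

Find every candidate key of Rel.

{B, C}⁺ = {A, B, C, D, E, F, G, H}, which is every attribute, so {B, C} is a candidate key.
{B, D}⁺ = {A, B, C, D, E, F, G, H}, which is every attribute, so {B, D} is a candidate key.
{B, F}⁺ = {A, B, C, D, E, F, G, H}, which is every attribute, so {B, F} is a candidate key.
{A, C, H}⁺ = {A, B, C, D, E, F, G, H}, which is every attribute, so {A, C, H} is a candidate key.
These are minimal and exhaustive — every other superkey contains one of them.

{A, C, H}, {B, C}, {B, D}, {B, F}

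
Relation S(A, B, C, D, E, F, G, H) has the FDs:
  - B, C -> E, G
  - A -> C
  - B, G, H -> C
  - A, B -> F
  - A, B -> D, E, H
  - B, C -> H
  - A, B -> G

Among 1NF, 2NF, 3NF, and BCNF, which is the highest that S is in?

Candidate key: {A, B}. Prime attributes: {A, B}.
For B, C -> E, G we have {B, C}⁺ = {B, C, E, G, H}; {B, C} is not a superkey, so BCNF fails.
B, C -> E, G determines the non-prime attributes {E, G} from a non-superkey — 3NF is violated.
Since {A} ⊂ {A, B} and {A}⁺ ⊇ {C} with {C} non-prime, there is a partial dependency; 2NF fails.

1NF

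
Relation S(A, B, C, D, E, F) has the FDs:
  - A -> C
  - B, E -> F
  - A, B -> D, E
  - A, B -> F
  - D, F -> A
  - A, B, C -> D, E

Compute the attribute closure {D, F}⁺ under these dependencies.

Start with {D, F}.
D, F -> A applies; add {A} → now {A, D, F}.
A -> C applies; add {C} → now {A, C, D, F}.
No further FD applies.

{A, C, D, F}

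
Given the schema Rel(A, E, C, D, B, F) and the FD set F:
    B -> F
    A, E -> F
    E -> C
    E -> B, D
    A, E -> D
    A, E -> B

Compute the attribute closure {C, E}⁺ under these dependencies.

Start with {C, E}.
E -> B, D applies; add {B, D} → now {B, C, D, E}.
B -> F applies; add {F} → now {B, C, D, E, F}.
No further FD applies.

{B, C, D, E, F}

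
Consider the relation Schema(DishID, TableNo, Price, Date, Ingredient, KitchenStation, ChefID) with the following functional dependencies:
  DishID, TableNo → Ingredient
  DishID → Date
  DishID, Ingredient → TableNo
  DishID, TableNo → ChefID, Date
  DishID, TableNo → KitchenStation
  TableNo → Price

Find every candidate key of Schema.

{DishID, Ingredient}, {DishID, TableNo}

No FD produces {DishID}, so it must be in every candidate key.
{DishID, Ingredient}⁺ = {ChefID, Date, DishID, Ingredient, KitchenStation, Price, TableNo}, which is every attribute, so {DishID, Ingredient} is a candidate key.
{DishID, TableNo}⁺ = {ChefID, Date, DishID, Ingredient, KitchenStation, Price, TableNo}, which is every attribute, so {DishID, TableNo} is a candidate key.
Any other superkey properly contains one of these, so there are no further candidate keys.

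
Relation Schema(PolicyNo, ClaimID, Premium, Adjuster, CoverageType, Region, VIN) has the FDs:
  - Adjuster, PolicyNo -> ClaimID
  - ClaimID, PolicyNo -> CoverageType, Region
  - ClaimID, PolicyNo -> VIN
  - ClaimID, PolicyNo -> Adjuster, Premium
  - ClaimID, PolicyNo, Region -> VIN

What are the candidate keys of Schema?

{Adjuster, PolicyNo}, {ClaimID, PolicyNo}

No FD produces {PolicyNo}, so it must be in every candidate key.
{Adjuster, PolicyNo}⁺ = {Adjuster, ClaimID, CoverageType, PolicyNo, Premium, Region, VIN} — all of the relation — so {Adjuster, PolicyNo} is a candidate key.
{ClaimID, PolicyNo}⁺ = {Adjuster, ClaimID, CoverageType, PolicyNo, Premium, Region, VIN} — all of the relation — so {ClaimID, PolicyNo} is a candidate key.
These are minimal and exhaustive — every other superkey contains one of them.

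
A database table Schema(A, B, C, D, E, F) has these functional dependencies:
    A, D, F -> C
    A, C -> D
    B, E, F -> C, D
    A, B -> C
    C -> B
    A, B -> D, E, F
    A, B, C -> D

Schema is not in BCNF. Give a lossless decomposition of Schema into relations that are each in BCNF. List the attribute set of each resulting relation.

Candidate keys of the original relation: {A, B}, {A, C}, {A, D, F}.
{A, B, C, D, E, F}: {B, E, F} determines {B, C, D, E, F} here but is not a superkey — split on B, E, F -> C, D, giving {B, C, D, E, F} and {A, B, E, F}.
{B, C, D, E, F}: {C} determines {B, C} here but is not a superkey — split on C -> B, giving {B, C} and {C, D, E, F}.
{B, C} has no BCNF violation.
{C, D, E, F} has no BCNF violation.
{A, B, E, F} has no BCNF violation.

{A, B, E, F}; {B, C}; {C, D, E, F}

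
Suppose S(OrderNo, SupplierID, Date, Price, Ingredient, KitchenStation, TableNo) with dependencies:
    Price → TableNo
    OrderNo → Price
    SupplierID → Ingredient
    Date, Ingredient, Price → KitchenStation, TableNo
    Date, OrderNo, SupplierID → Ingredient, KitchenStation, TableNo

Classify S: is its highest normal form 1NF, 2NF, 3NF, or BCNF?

Candidate key: {Date, OrderNo, SupplierID}. Prime attributes: {Date, OrderNo, SupplierID}.
For Price → TableNo we have {Price}⁺ = {Price, TableNo}; {Price} is not a superkey, so BCNF fails.
Price → TableNo determines the non-prime attribute {TableNo} from a non-superkey — 3NF is violated.
{OrderNo} is a proper subset of the key {Date, OrderNo, SupplierID}, and {OrderNo}⁺ contains the non-prime attributes {Price, TableNo} — a partial dependency, so 2NF is violated.

1NF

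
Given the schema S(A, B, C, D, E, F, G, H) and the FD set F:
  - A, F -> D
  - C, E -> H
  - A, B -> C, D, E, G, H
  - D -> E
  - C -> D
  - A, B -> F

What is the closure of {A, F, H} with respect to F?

Start with {A, F, H}.
A, F -> D applies; add {D} → now {A, D, F, H}.
D -> E applies; add {E} → now {A, D, E, F, H}.
No further FD applies.

{A, D, E, F, H}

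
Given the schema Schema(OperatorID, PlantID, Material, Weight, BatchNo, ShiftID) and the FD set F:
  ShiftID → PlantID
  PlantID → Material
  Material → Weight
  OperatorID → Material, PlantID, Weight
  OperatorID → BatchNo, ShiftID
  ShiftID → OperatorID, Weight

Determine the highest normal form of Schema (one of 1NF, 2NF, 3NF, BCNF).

Candidate keys: {OperatorID}, {ShiftID}. Prime attributes: {OperatorID, ShiftID}.
PlantID → Material breaks BCNF: {PlantID}⁺ = {Material, PlantID, Weight}, so {PlantID} is not a superkey.
PlantID → Material determines the non-prime attribute {Material} from a non-superkey — 3NF is violated.
Every candidate key is a single attribute, so no partial dependency is possible; 2NF holds.

2NF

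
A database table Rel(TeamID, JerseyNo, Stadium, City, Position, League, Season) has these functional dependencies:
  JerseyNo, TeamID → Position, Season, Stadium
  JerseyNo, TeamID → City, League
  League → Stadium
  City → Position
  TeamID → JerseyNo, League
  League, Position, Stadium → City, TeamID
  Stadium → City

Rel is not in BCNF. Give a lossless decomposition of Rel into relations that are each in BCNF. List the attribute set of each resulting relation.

{City, Position}; {City, Stadium}; {JerseyNo, League, Season, Stadium, TeamID}

Candidate keys of the original relation: {League}, {TeamID}.
{City, JerseyNo, League, Position, Season, Stadium, TeamID}: {City} determines {City, Position} here but is not a superkey — split on City → Position, giving {City, Position} and {City, JerseyNo, League, Season, Stadium, TeamID}.
{City, Position}: every determinant is a superkey — BCNF.
{City, JerseyNo, League, Season, Stadium, TeamID}: {Stadium} determines {City, Stadium} here but is not a superkey — split on Stadium → City, giving {City, Stadium} and {JerseyNo, League, Season, Stadium, TeamID}.
{City, Stadium}: every determinant is a superkey — BCNF.
{JerseyNo, League, Season, Stadium, TeamID}: every determinant is a superkey — BCNF.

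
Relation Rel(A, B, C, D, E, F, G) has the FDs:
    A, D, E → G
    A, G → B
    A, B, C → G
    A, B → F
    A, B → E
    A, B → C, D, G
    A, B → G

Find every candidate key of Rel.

Attributes never on any right-hand side: {A} — every candidate key must contain it.
{A, B}⁺ = {A, B, C, D, E, F, G}, which is every attribute, so {A, B} is a candidate key.
{A, G}⁺ = {A, B, C, D, E, F, G}, which is every attribute, so {A, G} is a candidate key.
{A, D, E}⁺ = {A, B, C, D, E, F, G}, which is every attribute, so {A, D, E} is a candidate key.
No proper subset of any of these is a key, and no other minimal superkey exists.

{A, B}, {A, D, E}, {A, G}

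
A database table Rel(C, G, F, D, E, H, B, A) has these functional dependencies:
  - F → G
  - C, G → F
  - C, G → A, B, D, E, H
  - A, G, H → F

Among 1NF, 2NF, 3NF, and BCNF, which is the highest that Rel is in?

3NF

Candidate keys: {C, F}, {C, G}. Prime attributes: {C, F, G}.
F → G: {F}⁺ = {F, G}, which is not all of the attributes, so the left side is not a superkey — BCNF is violated.
Its right-hand attributes {G} are all prime, as are those of every other non-superkey FD — the relation is in 3NF.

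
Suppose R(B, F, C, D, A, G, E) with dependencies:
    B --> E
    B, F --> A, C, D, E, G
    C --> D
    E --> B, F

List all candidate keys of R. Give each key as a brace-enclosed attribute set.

{B} is a candidate key since {B}⁺ = {A, B, C, D, E, F, G} covers every attribute.
{E} is a candidate key since {E}⁺ = {A, B, C, D, E, F, G} covers every attribute.
These are minimal and exhaustive — every other superkey contains one of them.

{B}, {E}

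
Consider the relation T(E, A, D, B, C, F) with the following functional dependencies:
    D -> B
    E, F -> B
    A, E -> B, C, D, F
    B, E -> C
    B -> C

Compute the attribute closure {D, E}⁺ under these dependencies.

Start with {D, E}.
D -> B applies; add {B} → now {B, D, E}.
B, E -> C applies; add {C} → now {B, C, D, E}.
No further FD applies.

{B, C, D, E}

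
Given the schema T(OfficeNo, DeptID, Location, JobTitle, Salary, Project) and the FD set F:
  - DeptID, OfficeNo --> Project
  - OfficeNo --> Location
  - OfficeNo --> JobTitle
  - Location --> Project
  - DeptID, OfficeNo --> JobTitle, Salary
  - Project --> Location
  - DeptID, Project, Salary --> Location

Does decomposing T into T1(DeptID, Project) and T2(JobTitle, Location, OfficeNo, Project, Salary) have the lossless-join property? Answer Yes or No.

No

Common attributes: {Project}; their closure is {Location, Project}.
T1 ⊄ {Location, Project} and T2 ⊄ {Location, Project}, so the split is lossy.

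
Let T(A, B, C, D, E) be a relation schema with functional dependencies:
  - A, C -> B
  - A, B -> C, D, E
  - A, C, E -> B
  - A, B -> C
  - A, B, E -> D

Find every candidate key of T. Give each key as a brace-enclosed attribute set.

No FD produces {A}, so it must be in every candidate key.
{A, B}⁺ = {A, B, C, D, E}, which is every attribute, so {A, B} is a candidate key.
{A, C}⁺ = {A, B, C, D, E}, which is every attribute, so {A, C} is a candidate key.
Any other superkey properly contains one of these, so there are no further candidate keys.

{A, B}, {A, C}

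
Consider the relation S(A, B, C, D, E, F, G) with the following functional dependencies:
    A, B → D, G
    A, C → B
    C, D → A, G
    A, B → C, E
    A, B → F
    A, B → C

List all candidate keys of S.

{A, B}, {A, C}, {C, D}

{A, B} is a candidate key since {A, B}⁺ = {A, B, C, D, E, F, G} covers every attribute.
{A, C} is a candidate key since {A, C}⁺ = {A, B, C, D, E, F, G} covers every attribute.
{C, D} is a candidate key since {C, D}⁺ = {A, B, C, D, E, F, G} covers every attribute.
These are minimal and exhaustive — every other superkey contains one of them.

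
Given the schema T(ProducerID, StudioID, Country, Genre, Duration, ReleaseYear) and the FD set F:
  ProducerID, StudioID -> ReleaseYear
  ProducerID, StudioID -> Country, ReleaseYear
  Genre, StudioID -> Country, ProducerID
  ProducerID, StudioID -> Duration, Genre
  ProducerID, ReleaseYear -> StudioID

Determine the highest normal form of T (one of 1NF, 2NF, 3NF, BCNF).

Candidate keys: {Genre, StudioID}, {ProducerID, ReleaseYear}, {ProducerID, StudioID}. Prime attributes: {Genre, ProducerID, ReleaseYear, StudioID}.
Each dependency's left side is a superkey — BCNF holds.

BCNF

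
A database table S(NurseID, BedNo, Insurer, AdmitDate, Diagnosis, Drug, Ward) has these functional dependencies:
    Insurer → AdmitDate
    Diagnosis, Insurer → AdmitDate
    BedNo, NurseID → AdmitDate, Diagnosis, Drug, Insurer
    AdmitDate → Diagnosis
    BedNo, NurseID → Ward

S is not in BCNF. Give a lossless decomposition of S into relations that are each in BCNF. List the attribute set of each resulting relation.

Candidate key of the original relation: {BedNo, NurseID}.
{AdmitDate, BedNo, Diagnosis, Drug, Insurer, NurseID, Ward}: {Insurer} determines {AdmitDate, Diagnosis, Insurer} here but is not a superkey — split on Insurer → AdmitDate, Diagnosis, giving {AdmitDate, Diagnosis, Insurer} and {BedNo, Drug, Insurer, NurseID, Ward}.
{AdmitDate, Diagnosis, Insurer}: {AdmitDate} determines {AdmitDate, Diagnosis} here but is not a superkey — split on AdmitDate → Diagnosis, giving {AdmitDate, Diagnosis} and {AdmitDate, Insurer}.
{AdmitDate, Diagnosis} is in BCNF.
{AdmitDate, Insurer} is in BCNF.
{BedNo, Drug, Insurer, NurseID, Ward} is in BCNF.

{AdmitDate, Diagnosis}; {AdmitDate, Insurer}; {BedNo, Drug, Insurer, NurseID, Ward}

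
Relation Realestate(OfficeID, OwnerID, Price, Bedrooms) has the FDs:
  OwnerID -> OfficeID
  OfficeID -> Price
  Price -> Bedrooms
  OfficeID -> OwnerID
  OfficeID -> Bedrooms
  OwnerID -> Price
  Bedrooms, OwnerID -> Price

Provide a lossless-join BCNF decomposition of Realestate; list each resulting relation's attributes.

Candidate keys of the original relation: {OfficeID}, {OwnerID}.
In {Bedrooms, OfficeID, OwnerID, Price}, {Price} is not a superkey ({Price}⁺ restricted to this set is {Bedrooms, Price}), so split on Price -> Bedrooms into {Bedrooms, Price} and {OfficeID, OwnerID, Price}.
{Bedrooms, Price}: every determinant is a superkey — BCNF.
{OfficeID, OwnerID, Price}: every determinant is a superkey — BCNF.

{Bedrooms, Price}; {OfficeID, OwnerID, Price}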